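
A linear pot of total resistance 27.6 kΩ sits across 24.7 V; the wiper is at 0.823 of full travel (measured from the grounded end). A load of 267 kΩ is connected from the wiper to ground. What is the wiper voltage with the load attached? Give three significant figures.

V ≈ 20.0 V

The wiper splits the pot into (1−α)R = 4.885 kΩ above and αR = 22.71 kΩ below.
Lower section ‖ load = 20.93 kΩ.
V_wiper = 24.7 × 20.93/(4.885 + 20.93) = 20.0 V.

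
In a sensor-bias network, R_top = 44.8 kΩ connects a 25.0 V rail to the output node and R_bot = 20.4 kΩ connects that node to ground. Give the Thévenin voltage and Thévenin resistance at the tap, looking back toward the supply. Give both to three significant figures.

V_th = 7.82 V, R_th = 14.0 kΩ

V_th is the open-circuit tap voltage: 25.0 × 20.4/(44.8 + 20.4) = 7.82 V.
With the supply zeroed, R_top and R_bot appear in parallel from the tap: R_th = R_top‖R_bot = (44.8 × 20.4)/65.20 = 14.0 kΩ.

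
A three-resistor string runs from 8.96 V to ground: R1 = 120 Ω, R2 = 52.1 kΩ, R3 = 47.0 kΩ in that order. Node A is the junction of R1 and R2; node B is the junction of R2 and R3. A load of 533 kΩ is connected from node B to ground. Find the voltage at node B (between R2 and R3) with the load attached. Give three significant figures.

At node B, R3 is in parallel with the load: R3‖R_L = 43190 Ω.
Below node A the resistance is R2 + (R3‖R_L) = 95290 Ω, so V_A = 8.96 × 95290/95410 = 8.949 V.
Then V_B = V_A × (R3‖R_L)/(R2 + R3‖R_L) = 8.949 × 43190/95290 = 4.06 V.

V ≈ 4.06 V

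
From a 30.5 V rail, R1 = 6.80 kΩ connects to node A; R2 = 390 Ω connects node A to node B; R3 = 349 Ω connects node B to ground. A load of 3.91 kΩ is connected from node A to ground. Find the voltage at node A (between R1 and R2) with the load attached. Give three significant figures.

Below node A the series string R2+R3 = 739.0 Ω sits in parallel with the 3910 Ω load: 621.5 Ω.
V_A = 30.5 × 621.5/(6800 + 621.5) = 2.55 V.

V ≈ 2.55 V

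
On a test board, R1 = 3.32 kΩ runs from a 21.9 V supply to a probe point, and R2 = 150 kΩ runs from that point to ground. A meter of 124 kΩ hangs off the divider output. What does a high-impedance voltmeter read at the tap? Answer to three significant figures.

The load sits in parallel with R2: R2‖R_L = (150 × 124) / (150 + 124) = 67.88 kΩ.
V_out = 21.9 × 67.88 / (3.32 + 67.88) = 21.9 × 67.88/71.20 = 20.9 V.

V_out ≈ 20.9 V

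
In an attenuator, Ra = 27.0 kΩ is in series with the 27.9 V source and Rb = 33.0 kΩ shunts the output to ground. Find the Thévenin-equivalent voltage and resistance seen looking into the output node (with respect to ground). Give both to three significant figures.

V_th is the open-circuit tap voltage: 27.9 × 33.0/(27.0 + 33.0) = 15.3 V.
With the supply zeroed, Ra and Rb appear in parallel from the tap: R_th = Ra‖Rb = (27.0 × 33.0)/60.00 = 14.8 kΩ.

V_th = 15.3 V, R_th = 14.8 kΩ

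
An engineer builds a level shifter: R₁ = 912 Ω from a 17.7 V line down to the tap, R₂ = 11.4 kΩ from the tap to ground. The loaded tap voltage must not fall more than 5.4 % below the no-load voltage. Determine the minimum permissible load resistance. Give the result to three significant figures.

Output resistance R_th = R₁‖R₂ = (912 × 11400)/12310 = 844.4 Ω.
The fractional drop is R_th/(R_th + R_L); requiring this ≤ 0.0540 gives R_L ≥ R_th(1/0.0540 − 1) = 844.4 × 17.52 = 14.8 kΩ.

R_L(min) ≈ 14.8 kΩ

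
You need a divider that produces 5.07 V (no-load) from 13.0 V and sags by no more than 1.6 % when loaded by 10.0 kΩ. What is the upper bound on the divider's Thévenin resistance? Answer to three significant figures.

R_th ≤ 163 Ω

Loading drop = R_th/(R_th + R_L) ≤ 0.0160, so R_th ≤ R_L · ε/(1−ε) = 10.0 kΩ × 0.0160/0.9840 = 163 Ω.
(Any R1, R2 with R2/(R1+R2) = 0.390 and R1‖R2 ≤ 163 Ω will meet the spec.)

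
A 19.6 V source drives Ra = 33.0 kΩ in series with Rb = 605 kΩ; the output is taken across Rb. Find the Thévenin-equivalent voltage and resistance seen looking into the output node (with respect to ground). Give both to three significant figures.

V_th = 18.6 V, R_th = 31.3 kΩ

V_th is the open-circuit tap voltage: 19.6 × 605/(33.0 + 605) = 18.6 V.
With the supply zeroed, Ra and Rb appear in parallel from the tap: R_th = Ra‖Rb = (33.0 × 605)/638.0 = 31.3 kΩ.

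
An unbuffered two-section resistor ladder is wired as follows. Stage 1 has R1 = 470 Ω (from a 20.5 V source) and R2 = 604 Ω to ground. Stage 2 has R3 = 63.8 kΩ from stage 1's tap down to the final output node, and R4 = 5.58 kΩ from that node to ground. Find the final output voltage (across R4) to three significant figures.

Stage 2 presents R3+R4 = 69380 Ω as a load on stage 1's tap.
Stage 1's lower leg becomes R2‖(R3+R4) = 598.8 Ω, so V_mid = 20.5 × 598.8/1069 = 11.49 V.
Stage 2 is itself unloaded: V_out = V_mid × R4/(R3+R4) = 11.49 × 5580/69380 = 0.924 V.

V_out ≈ 0.924 V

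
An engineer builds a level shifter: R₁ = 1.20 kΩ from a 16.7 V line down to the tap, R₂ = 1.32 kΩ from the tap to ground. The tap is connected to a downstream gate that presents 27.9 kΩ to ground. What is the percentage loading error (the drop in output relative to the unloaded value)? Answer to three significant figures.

2.20 %

The divider's output (Thévenin) resistance is R₁‖R₂ = 0.6286 kΩ.
Fractional drop under load = R_th/(R_th + R_L) = 0.6286 / (0.6286 + 27.9) = 0.02203.
So the output falls by 2.20 %.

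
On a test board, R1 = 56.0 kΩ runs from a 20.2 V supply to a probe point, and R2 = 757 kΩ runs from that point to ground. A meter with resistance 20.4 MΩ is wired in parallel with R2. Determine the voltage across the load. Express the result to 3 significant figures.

The load sits in parallel with R2: R2‖R_L = (757 × 20400) / (757 + 20400) = 729.9 kΩ.
V_out = 20.2 × 729.9 / (56.0 + 729.9) = 20.2 × 729.9/785.9 = 18.8 V.
(Unloaded it would have been 18.8 V.)

V_out ≈ 18.8 V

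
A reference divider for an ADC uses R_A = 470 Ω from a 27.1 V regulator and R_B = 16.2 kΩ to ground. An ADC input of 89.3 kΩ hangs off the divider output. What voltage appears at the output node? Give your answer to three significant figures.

The load sits in parallel with R_B: R_B‖R_L = (16200 × 89300) / (16200 + 89300) = 13710 Ω.
V_out = 27.1 × 13710 / (470 + 13710) = 27.1 × 13710/14180 = 26.2 V.
(Unloaded it would have been 26.3 V.)

V_out ≈ 26.2 V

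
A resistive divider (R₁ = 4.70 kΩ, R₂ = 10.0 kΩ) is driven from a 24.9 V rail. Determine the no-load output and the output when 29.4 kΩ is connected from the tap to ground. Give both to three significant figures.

Open-circuit: V = 24.9 × 10.0/(4.70 + 10.0) = 16.9 V.
With the load, R₂ becomes R₂‖R_L = 7.462 kΩ, so V = 24.9 × 7.462/12.16 = 15.3 V.

Unloaded: 16.9 V; loaded: 15.3 V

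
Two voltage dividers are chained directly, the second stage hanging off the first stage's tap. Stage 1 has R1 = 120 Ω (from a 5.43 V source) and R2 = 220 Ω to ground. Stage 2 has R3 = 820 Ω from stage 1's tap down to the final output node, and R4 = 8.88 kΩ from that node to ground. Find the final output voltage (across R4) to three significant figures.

Stage 2 presents R3+R4 = 9700 Ω as a load on stage 1's tap.
Stage 1's lower leg becomes R2‖(R3+R4) = 215.1 Ω, so V_mid = 5.43 × 215.1/335.1 = 3.486 V.
Stage 2 is itself unloaded: V_out = V_mid × R4/(R3+R4) = 3.486 × 8880/9700 = 3.19 V.

V_out ≈ 3.19 V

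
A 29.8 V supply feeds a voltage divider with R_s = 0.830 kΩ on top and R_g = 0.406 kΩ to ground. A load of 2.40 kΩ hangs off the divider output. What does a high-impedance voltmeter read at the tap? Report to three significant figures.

The load sits in parallel with R_g: R_g‖R_L = (406 × 2400) / (406 + 2400) = 347.3 Ω.
V_out = 29.8 × 347.3 / (830 + 347.3) = 29.8 × 347.3/1177 = 8.79 V.

V_out ≈ 8.79 V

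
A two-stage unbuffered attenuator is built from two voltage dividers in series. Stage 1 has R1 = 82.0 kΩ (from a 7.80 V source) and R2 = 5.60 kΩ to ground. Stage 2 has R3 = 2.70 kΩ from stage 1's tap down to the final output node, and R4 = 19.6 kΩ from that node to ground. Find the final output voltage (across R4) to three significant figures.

V_out ≈ 0.355 V

Stage 2 presents R3+R4 = 22.30 kΩ as a load on stage 1's tap.
Stage 1's lower leg becomes R2‖(R3+R4) = 4.476 kΩ, so V_mid = 7.80 × 4.476/86.48 = 0.4037 V.
Stage 2 is itself unloaded: V_out = V_mid × R4/(R3+R4) = 0.4037 × 19.6/22.30 = 0.355 V.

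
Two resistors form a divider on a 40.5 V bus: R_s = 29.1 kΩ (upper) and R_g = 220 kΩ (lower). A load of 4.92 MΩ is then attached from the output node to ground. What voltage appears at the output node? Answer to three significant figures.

The load sits in parallel with R_g: R_g‖R_L = (220 × 4920) / (220 + 4920) = 210.6 kΩ.
V_out = 40.5 × 210.6 / (29.1 + 210.6) = 40.5 × 210.6/239.7 = 35.6 V.

V_out ≈ 35.6 V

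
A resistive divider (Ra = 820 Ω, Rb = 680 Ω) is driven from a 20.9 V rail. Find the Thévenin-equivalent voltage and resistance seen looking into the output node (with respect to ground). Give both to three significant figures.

V_th = 9.47 V, R_th = 372 Ω

V_th is the open-circuit tap voltage: 20.9 × 680/(820 + 680) = 9.47 V.
With the supply zeroed, Ra and Rb appear in parallel from the tap: R_th = Ra‖Rb = (820 × 680)/1500 = 372 Ω.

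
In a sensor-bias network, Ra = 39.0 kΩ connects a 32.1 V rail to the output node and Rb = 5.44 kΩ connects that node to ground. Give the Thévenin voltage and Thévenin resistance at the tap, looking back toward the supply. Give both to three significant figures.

V_th is the open-circuit tap voltage: 32.1 × 5.44/(39.0 + 5.44) = 3.93 V.
With the supply zeroed, Ra and Rb appear in parallel from the tap: R_th = Ra‖Rb = (39.0 × 5.44)/44.44 = 4.77 kΩ.

V_th = 3.93 V, R_th = 4.77 kΩ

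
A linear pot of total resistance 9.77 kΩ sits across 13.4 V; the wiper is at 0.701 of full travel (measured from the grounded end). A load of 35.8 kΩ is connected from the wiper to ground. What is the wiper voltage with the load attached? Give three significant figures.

V ≈ 8.89 V

The wiper splits the pot into (1−α)R = 2.921 kΩ above and αR = 6.849 kΩ below.
Lower section ‖ load = 5.749 kΩ.
V_wiper = 13.4 × 5.749/(2.921 + 5.749) = 8.89 V.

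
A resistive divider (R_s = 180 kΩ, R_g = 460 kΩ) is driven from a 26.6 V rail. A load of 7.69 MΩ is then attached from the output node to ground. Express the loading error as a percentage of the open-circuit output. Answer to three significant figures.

1.65 %

The divider's output (Thévenin) resistance is R_s‖R_g = 129.4 kΩ.
Fractional drop under load = R_th/(R_th + R_L) = 129.4 / (129.4 + 7690) = 0.01655.
So the output falls by 1.65 %.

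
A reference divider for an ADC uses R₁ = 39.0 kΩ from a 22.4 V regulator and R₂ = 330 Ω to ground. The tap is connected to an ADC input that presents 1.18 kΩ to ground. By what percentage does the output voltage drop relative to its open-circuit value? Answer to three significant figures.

Unloaded V = 22.4 × 330/39330 = 0.1879 V.
Loaded: R₂‖R_L = 257.9 Ω, giving V = 22.4 × 257.9/39260 = 0.1471 V.
Drop = (0.1879 − 0.1471) / 0.1879 = 21.7 %.

21.7 %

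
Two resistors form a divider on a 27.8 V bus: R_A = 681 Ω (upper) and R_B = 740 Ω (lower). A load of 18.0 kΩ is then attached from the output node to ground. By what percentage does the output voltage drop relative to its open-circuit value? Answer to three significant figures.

The divider's output (Thévenin) resistance is R_A‖R_B = 354.6 Ω.
Fractional drop under load = R_th/(R_th + R_L) = 354.6 / (354.6 + 18000) = 0.01932.
So the output falls by 1.93 %.

1.93 %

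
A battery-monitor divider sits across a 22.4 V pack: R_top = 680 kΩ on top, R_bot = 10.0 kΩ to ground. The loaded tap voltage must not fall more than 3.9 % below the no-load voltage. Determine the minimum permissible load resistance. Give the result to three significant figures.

Output resistance R_th = R_top‖R_bot = (680 × 10.0)/690.0 = 9.855 kΩ.
The fractional drop is R_th/(R_th + R_L); requiring this ≤ 0.0390 gives R_L ≥ R_th(1/0.0390 − 1) = 9.855 × 24.64 = 243 kΩ.

R_L(min) ≈ 243 kΩ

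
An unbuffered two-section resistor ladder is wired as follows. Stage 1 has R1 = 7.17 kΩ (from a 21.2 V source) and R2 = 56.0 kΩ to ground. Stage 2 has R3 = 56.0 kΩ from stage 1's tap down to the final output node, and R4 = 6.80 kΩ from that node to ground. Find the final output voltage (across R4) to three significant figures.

Stage 2 presents R3+R4 = 62.80 kΩ as a load on stage 1's tap.
Stage 1's lower leg becomes R2‖(R3+R4) = 29.60 kΩ, so V_mid = 21.2 × 29.60/36.77 = 17.07 V.
Stage 2 is itself unloaded: V_out = V_mid × R4/(R3+R4) = 17.07 × 6.80/62.80 = 1.85 V.

V_out ≈ 1.85 V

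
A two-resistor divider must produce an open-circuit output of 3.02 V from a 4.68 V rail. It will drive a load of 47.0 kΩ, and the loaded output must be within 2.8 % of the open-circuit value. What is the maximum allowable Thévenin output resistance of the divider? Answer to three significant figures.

Loading drop = R_th/(R_th + R_L) ≤ 0.0280, so R_th ≤ R_L · ε/(1−ε) = 47.0 kΩ × 0.0280/0.9720 = 1.35 kΩ.
(Any R1, R2 with R2/(R1+R2) = 0.645 and R1‖R2 ≤ 1.35 kΩ will meet the spec.)

R_th ≤ 1.35 kΩ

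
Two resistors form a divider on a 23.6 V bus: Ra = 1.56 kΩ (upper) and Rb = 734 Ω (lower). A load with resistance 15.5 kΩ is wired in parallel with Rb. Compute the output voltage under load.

The load sits in parallel with Rb: Rb‖R_L = (734 × 15500) / (734 + 15500) = 700.8 Ω.
V_out = 23.6 × 700.8 / (1560 + 700.8) = 23.6 × 700.8/2261 = 7.32 V.
(Unloaded it would have been 7.55 V.)

V_out ≈ 7.32 V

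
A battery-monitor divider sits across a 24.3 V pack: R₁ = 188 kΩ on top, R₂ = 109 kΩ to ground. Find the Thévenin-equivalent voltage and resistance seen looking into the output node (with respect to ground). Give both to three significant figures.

V_th = 8.92 V, R_th = 69.0 kΩ

V_th is the open-circuit tap voltage: 24.3 × 109/(188 + 109) = 8.92 V.
With the supply zeroed, R₁ and R₂ appear in parallel from the tap: R_th = R₁‖R₂ = (188 × 109)/297.0 = 69.0 kΩ.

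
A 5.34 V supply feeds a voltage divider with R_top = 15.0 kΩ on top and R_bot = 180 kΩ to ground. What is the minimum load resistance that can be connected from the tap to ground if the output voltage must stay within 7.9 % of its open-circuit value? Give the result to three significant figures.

R_L(min) ≈ 161 kΩ

Output resistance R_th = R_top‖R_bot = (15.0 × 180)/195.0 = 13.85 kΩ.
The fractional drop is R_th/(R_th + R_L); requiring this ≤ 0.0790 gives R_L ≥ R_th(1/0.0790 − 1) = 13.85 × 11.66 = 161 kΩ.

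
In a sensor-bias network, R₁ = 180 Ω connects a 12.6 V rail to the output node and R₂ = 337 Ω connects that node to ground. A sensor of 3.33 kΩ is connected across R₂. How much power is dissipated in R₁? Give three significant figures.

P ≈ 121 mW

Total resistance from the source is R₁ + (R₂‖R_L) = 486.0 Ω, so I = 12.6/486.0 Ω = 25.92 mA.
P = I²·R₁ = (25.92 mA)² × 180 Ω = 121 mW.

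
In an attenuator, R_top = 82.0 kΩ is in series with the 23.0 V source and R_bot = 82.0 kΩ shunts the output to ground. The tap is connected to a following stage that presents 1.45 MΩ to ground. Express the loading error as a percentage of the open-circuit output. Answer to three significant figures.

The divider's output (Thévenin) resistance is R_top‖R_bot = 41.00 kΩ.
Fractional drop under load = R_th/(R_th + R_L) = 41.00 / (41.00 + 1450) = 0.02750.
So the output falls by 2.75 %.

2.75 %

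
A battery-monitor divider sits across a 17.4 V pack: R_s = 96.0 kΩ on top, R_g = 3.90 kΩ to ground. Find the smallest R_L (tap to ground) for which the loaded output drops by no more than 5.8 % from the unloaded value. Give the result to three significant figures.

R_L(min) ≈ 60.9 kΩ

Output resistance R_th = R_s‖R_g = (96.0 × 3.90)/99.90 = 3.748 kΩ.
The fractional drop is R_th/(R_th + R_L); requiring this ≤ 0.0580 gives R_L ≥ R_th(1/0.0580 − 1) = 3.748 × 16.24 = 60.9 kΩ.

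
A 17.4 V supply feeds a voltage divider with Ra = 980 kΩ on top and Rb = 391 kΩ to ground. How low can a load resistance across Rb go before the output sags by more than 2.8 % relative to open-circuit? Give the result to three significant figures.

R_L(min) ≈ 9.70 MΩ

Output resistance R_th = Ra‖Rb = (980 × 391)/1371 = 279.5 kΩ.
The fractional drop is R_th/(R_th + R_L); requiring this ≤ 0.0280 gives R_L ≥ R_th(1/0.0280 − 1) = 279.5 × 34.71 = 9.70 MΩ.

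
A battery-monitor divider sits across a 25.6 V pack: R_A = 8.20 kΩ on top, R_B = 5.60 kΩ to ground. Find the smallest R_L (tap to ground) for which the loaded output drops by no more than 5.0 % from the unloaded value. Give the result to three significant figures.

R_L(min) ≈ 63.2 kΩ

Output resistance R_th = R_A‖R_B = (8.20 × 5.60)/13.80 = 3.328 kΩ.
The fractional drop is R_th/(R_th + R_L); requiring this ≤ 0.0500 gives R_L ≥ R_th(1/0.0500 − 1) = 3.328 × 19.00 = 63.2 kΩ.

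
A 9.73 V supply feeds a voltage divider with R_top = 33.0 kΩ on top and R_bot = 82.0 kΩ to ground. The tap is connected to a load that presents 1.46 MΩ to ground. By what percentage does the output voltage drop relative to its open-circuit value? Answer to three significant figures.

1.59 %

The divider's output (Thévenin) resistance is R_top‖R_bot = 23.53 kΩ.
Fractional drop under load = R_th/(R_th + R_L) = 23.53 / (23.53 + 1460) = 0.01586.
So the output falls by 1.59 %.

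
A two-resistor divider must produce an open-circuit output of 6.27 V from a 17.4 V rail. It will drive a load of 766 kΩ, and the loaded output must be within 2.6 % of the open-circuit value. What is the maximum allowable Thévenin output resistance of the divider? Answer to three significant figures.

Loading drop = R_th/(R_th + R_L) ≤ 0.0260, so R_th ≤ R_L · ε/(1−ε) = 766 kΩ × 0.0260/0.9740 = 20.4 kΩ.
(Any R1, R2 with R2/(R1+R2) = 0.360 and R1‖R2 ≤ 20.4 kΩ will meet the spec.)

R_th ≤ 20.4 kΩ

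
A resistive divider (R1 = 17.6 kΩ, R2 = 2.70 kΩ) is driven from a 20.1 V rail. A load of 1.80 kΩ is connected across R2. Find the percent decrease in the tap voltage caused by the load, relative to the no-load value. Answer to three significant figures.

Unloaded V = 20.1 × 2.70/20.30 = 2.673 V.
Loaded: R2‖R_L = 1.080 kΩ, giving V = 20.1 × 1.080/18.68 = 1.162 V.
Drop = (2.673 − 1.162) / 2.673 = 56.5 %.

56.5 %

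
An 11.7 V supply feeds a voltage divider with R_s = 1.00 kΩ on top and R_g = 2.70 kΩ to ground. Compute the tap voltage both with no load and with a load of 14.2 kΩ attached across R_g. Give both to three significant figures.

Open-circuit: V = 11.7 × 2.70/(1.00 + 2.70) = 8.54 V.
With the load, R_g becomes R_g‖R_L = 2.269 kΩ, so V = 11.7 × 2.269/3.269 = 8.12 V.

Unloaded: 8.54 V; loaded: 8.12 V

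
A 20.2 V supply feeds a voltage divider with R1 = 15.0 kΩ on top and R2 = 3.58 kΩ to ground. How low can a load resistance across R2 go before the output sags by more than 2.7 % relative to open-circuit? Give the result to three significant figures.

Output resistance R_th = R1‖R2 = (15.0 × 3.58)/18.58 = 2.890 kΩ.
The fractional drop is R_th/(R_th + R_L); requiring this ≤ 0.0270 gives R_L ≥ R_th(1/0.0270 − 1) = 2.890 × 36.04 = 104 kΩ.

R_L(min) ≈ 104 kΩ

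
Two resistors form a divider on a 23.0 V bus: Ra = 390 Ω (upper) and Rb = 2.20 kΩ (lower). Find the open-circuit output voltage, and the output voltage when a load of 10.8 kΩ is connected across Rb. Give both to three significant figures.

Unloaded: 19.5 V; loaded: 19.0 V

Open-circuit: V = 23.0 × 2200/(390 + 2200) = 19.5 V.
With the load, Rb becomes Rb‖R_L = 1828 Ω, so V = 23.0 × 1828/2218 = 19.0 V.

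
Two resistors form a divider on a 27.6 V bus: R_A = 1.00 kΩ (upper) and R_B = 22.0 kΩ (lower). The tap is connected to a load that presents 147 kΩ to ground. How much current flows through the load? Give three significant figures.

R_B‖R_L = 19.14 kΩ; V_out = 27.6 × 19.14/20.14 = 26.23 V.
I_L = V_out / R_L = 26.23 / 147 kΩ = 0.178 mA.

I_L ≈ 0.178 mA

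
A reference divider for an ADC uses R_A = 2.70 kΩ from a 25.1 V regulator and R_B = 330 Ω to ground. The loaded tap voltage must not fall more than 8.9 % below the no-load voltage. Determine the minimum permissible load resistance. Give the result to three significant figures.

Output resistance R_th = R_A‖R_B = (2700 × 330)/3030 = 294.1 Ω.
The fractional drop is R_th/(R_th + R_L); requiring this ≤ 0.0890 gives R_L ≥ R_th(1/0.0890 − 1) = 294.1 × 10.24 = 3.01 kΩ.

R_L(min) ≈ 3.01 kΩ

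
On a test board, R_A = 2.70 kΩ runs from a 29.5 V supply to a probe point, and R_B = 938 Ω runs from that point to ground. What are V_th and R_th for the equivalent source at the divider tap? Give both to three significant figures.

V_th is the open-circuit tap voltage: 29.5 × 938/(2700 + 938) = 7.61 V.
With the supply zeroed, R_A and R_B appear in parallel from the tap: R_th = R_A‖R_B = (2700 × 938)/3638 = 696 Ω.

V_th = 7.61 V, R_th = 696 Ω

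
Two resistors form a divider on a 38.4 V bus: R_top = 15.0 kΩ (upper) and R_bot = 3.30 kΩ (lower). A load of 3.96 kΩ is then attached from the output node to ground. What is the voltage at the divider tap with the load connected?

The load sits in parallel with R_bot: R_bot‖R_L = (3.30 × 3.96) / (3.30 + 3.96) = 1.800 kΩ.
V_out = 38.4 × 1.800 / (15.0 + 1.800) = 38.4 × 1.800/16.80 = 4.11 V.

V_out ≈ 4.11 V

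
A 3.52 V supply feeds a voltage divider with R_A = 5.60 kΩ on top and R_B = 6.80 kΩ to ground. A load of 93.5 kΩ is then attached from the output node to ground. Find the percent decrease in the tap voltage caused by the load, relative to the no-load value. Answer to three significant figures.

The divider's output (Thévenin) resistance is R_A‖R_B = 3.071 kΩ.
Fractional drop under load = R_th/(R_th + R_L) = 3.071 / (3.071 + 93.5) = 0.03180.
So the output falls by 3.18 %.

3.18 %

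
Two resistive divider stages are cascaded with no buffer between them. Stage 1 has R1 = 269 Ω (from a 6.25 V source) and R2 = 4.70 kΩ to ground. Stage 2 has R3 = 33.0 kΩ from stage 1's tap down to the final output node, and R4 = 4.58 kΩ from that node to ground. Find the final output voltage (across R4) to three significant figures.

V_out ≈ 0.716 V

Stage 2 presents R3+R4 = 37580 Ω as a load on stage 1's tap.
Stage 1's lower leg becomes R2‖(R3+R4) = 4178 Ω, so V_mid = 6.25 × 4178/4447 = 5.872 V.
Stage 2 is itself unloaded: V_out = V_mid × R4/(R3+R4) = 5.872 × 4580/37580 = 0.716 V.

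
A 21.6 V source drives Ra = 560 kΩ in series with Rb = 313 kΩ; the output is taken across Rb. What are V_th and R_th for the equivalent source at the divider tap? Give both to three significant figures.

V_th is the open-circuit tap voltage: 21.6 × 313/(560 + 313) = 7.74 V.
With the supply zeroed, Ra and Rb appear in parallel from the tap: R_th = Ra‖Rb = (560 × 313)/873.0 = 201 kΩ.

V_th = 7.74 V, R_th = 201 kΩ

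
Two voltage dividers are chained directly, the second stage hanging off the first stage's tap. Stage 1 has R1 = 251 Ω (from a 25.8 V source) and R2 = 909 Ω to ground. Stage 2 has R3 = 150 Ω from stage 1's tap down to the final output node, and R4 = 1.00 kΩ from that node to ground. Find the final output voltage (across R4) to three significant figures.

Stage 2 presents R3+R4 = 1150 Ω as a load on stage 1's tap.
Stage 1's lower leg becomes R2‖(R3+R4) = 507.7 Ω, so V_mid = 25.8 × 507.7/758.7 = 17.26 V.
Stage 2 is itself unloaded: V_out = V_mid × R4/(R3+R4) = 17.26 × 1000/1150 = 15.0 V.

V_out ≈ 15.0 V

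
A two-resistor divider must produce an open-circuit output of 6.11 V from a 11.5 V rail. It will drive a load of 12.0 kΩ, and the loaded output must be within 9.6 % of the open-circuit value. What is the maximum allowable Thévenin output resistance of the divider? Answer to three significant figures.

Loading drop = R_th/(R_th + R_L) ≤ 0.0960, so R_th ≤ R_L · ε/(1−ε) = 12.0 kΩ × 0.0960/0.9040 = 1.27 kΩ.
(Any R1, R2 with R2/(R1+R2) = 0.531 and R1‖R2 ≤ 1.27 kΩ will meet the spec.)

R_th ≤ 1.27 kΩ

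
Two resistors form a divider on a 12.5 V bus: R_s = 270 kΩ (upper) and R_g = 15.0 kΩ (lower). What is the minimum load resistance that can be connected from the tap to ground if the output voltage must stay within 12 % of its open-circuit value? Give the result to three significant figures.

R_L(min) ≈ 104 kΩ

Output resistance R_th = R_s‖R_g = (270 × 15.0)/285.0 = 14.21 kΩ.
The fractional drop is R_th/(R_th + R_L); requiring this ≤ 0.120 gives R_L ≥ R_th(1/0.120 − 1) = 14.21 × 7.333 = 104 kΩ.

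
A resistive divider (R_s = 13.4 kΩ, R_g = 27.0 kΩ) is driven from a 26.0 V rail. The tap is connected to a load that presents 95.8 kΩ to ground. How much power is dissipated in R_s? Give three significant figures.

Total resistance from the source is R_s + (R_g‖R_L) = 34.46 kΩ, so I = 26.0/34.46 kΩ = 0.7544 mA.
P = I²·R_s = (0.7544 mA)² × 13.4 kΩ = 7.63 mW.

P ≈ 7.63 mW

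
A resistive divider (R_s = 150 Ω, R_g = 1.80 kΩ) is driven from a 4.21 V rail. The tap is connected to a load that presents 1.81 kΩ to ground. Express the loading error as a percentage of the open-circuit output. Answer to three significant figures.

The divider's output (Thévenin) resistance is R_s‖R_g = 138.5 Ω.
Fractional drop under load = R_th/(R_th + R_L) = 138.5 / (138.5 + 1810) = 0.07106.
So the output falls by 7.11 %.

7.11 %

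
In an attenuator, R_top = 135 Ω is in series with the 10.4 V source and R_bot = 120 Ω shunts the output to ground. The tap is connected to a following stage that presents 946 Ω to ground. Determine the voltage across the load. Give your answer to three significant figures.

V_out ≈ 4.59 V

The load sits in parallel with R_bot: R_bot‖R_L = (120 × 946) / (120 + 946) = 106.5 Ω.
V_out = 10.4 × 106.5 / (135 + 106.5) = 10.4 × 106.5/241.5 = 4.59 V.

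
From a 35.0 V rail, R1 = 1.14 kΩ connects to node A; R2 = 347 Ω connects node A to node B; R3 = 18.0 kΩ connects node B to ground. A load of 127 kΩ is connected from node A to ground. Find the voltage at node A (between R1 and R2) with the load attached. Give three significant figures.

Below node A the series string R2+R3 = 18350 Ω sits in parallel with the 127000 Ω load: 16030 Ω.
V_A = 35.0 × 16030/(1140 + 16030) = 32.7 V.

V ≈ 32.7 V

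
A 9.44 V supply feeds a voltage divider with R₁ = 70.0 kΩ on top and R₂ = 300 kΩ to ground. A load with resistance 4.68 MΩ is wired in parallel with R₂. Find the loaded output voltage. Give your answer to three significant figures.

The load sits in parallel with R₂: R₂‖R_L = (300 × 4680) / (300 + 4680) = 281.9 kΩ.
V_out = 9.44 × 281.9 / (70.0 + 281.9) = 9.44 × 281.9/351.9 = 7.56 V.
(Unloaded it would have been 7.65 V.)

V_out ≈ 7.56 V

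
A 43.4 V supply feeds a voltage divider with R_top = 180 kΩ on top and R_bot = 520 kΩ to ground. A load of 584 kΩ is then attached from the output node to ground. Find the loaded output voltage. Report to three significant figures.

The load sits in parallel with R_bot: R_bot‖R_L = (520 × 584) / (520 + 584) = 275.1 kΩ.
V_out = 43.4 × 275.1 / (180 + 275.1) = 43.4 × 275.1/455.1 = 26.2 V.
(Unloaded it would have been 32.2 V.)

V_out ≈ 26.2 V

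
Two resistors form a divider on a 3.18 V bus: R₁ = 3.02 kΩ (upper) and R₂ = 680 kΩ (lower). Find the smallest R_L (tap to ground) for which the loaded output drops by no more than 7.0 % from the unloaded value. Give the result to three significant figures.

Output resistance R_th = R₁‖R₂ = (3.02 × 680)/683.0 = 3.007 kΩ.
The fractional drop is R_th/(R_th + R_L); requiring this ≤ 0.0700 gives R_L ≥ R_th(1/0.0700 − 1) = 3.007 × 13.29 = 39.9 kΩ.

R_L(min) ≈ 39.9 kΩ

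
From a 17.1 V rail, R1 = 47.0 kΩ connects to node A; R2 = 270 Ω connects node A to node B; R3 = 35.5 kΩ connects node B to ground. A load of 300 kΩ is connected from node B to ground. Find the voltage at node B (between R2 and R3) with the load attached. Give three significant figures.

At node B, R3 is in parallel with the load: R3‖R_L = 31740 Ω.
Below node A the resistance is R2 + (R3‖R_L) = 32010 Ω, so V_A = 17.1 × 32010/79010 = 6.928 V.
Then V_B = V_A × (R3‖R_L)/(R2 + R3‖R_L) = 6.928 × 31740/32010 = 6.87 V.

V ≈ 6.87 V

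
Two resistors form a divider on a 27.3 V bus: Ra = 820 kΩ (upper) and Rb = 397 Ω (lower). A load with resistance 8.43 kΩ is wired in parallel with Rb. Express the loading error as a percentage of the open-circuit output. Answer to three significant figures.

The divider's output (Thévenin) resistance is Ra‖Rb = 396.8 Ω.
Fractional drop under load = R_th/(R_th + R_L) = 396.8 / (396.8 + 8430) = 0.04495.
So the output falls by 4.50 %.

4.50 %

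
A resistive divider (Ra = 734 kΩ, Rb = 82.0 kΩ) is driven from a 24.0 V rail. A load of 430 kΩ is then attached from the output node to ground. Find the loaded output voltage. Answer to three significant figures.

V_out ≈ 2.06 V

The load sits in parallel with Rb: Rb‖R_L = (82.0 × 430) / (82.0 + 430) = 68.87 kΩ.
V_out = 24.0 × 68.87 / (734 + 68.87) = 24.0 × 68.87/802.9 = 2.06 V.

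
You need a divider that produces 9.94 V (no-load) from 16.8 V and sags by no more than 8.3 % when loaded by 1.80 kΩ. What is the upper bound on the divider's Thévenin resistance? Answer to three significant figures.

Loading drop = R_th/(R_th + R_L) ≤ 0.0830, so R_th ≤ R_L · ε/(1−ε) = 1.80 kΩ × 0.0830/0.9170 = 163 Ω.

R_th ≤ 163 Ω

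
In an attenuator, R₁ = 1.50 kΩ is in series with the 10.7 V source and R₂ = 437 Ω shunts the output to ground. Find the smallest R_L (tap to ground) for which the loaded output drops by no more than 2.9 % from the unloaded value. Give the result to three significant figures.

R_L(min) ≈ 11.3 kΩ

Output resistance R_th = R₁‖R₂ = (1500 × 437)/1937 = 338.4 Ω.
The fractional drop is R_th/(R_th + R_L); requiring this ≤ 0.0290 gives R_L ≥ R_th(1/0.0290 − 1) = 338.4 × 33.48 = 11.3 kΩ.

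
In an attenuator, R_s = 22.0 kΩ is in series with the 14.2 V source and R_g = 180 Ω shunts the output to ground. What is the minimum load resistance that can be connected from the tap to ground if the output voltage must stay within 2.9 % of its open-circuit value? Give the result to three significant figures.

Output resistance R_th = R_s‖R_g = (22000 × 180)/22180 = 178.5 Ω.
The fractional drop is R_th/(R_th + R_L); requiring this ≤ 0.0290 gives R_L ≥ R_th(1/0.0290 − 1) = 178.5 × 33.48 = 5.98 kΩ.

R_L(min) ≈ 5.98 kΩ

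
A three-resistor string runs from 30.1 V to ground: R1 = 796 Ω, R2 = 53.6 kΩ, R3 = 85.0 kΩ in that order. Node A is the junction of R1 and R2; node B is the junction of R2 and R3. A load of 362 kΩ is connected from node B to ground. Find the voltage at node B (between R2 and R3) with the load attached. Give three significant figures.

At node B, R3 is in parallel with the load: R3‖R_L = 68840 Ω.
Below node A the resistance is R2 + (R3‖R_L) = 122400 Ω, so V_A = 30.1 × 122400/123200 = 29.91 V.
Then V_B = V_A × (R3‖R_L)/(R2 + R3‖R_L) = 29.91 × 68840/122400 = 16.8 V.

V ≈ 16.8 V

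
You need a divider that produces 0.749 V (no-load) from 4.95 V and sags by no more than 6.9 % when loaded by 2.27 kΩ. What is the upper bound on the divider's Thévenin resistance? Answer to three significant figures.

Loading drop = R_th/(R_th + R_L) ≤ 0.0690, so R_th ≤ R_L · ε/(1−ε) = 2.27 kΩ × 0.0690/0.9310 = 168 Ω.
(Any R1, R2 with R2/(R1+R2) = 0.151 and R1‖R2 ≤ 168 Ω will meet the spec.)

R_th ≤ 168 Ω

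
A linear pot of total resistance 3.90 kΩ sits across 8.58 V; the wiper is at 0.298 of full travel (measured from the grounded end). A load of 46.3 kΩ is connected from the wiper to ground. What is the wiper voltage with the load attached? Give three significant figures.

V ≈ 2.51 V

The wiper splits the pot into (1−α)R = 2.738 kΩ above and αR = 1.162 kΩ below.
Lower section ‖ load = 1.134 kΩ.
V_wiper = 8.58 × 1.134/(2.738 + 1.134) = 2.51 V.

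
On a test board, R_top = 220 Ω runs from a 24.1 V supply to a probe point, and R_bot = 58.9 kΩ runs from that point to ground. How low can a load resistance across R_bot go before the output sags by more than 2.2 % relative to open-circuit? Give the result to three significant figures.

R_L(min) ≈ 9.74 kΩ

Output resistance R_th = R_top‖R_bot = (220 × 58900)/59120 = 219.2 Ω.
The fractional drop is R_th/(R_th + R_L); requiring this ≤ 0.0220 gives R_L ≥ R_th(1/0.0220 − 1) = 219.2 × 44.45 = 9.74 kΩ.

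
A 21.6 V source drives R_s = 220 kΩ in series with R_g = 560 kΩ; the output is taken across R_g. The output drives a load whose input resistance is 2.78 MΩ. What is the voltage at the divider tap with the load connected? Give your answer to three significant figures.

The load sits in parallel with R_g: R_g‖R_L = (560 × 2780) / (560 + 2780) = 466.1 kΩ.
V_out = 21.6 × 466.1 / (220 + 466.1) = 21.6 × 466.1/686.1 = 14.7 V.

V_out ≈ 14.7 V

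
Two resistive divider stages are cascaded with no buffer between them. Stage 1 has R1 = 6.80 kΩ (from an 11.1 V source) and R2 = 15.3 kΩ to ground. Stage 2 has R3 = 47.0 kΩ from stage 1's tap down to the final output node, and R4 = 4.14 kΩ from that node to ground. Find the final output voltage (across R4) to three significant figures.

V_out ≈ 0.570 V

Stage 2 presents R3+R4 = 51.14 kΩ as a load on stage 1's tap.
Stage 1's lower leg becomes R2‖(R3+R4) = 11.78 kΩ, so V_mid = 11.1 × 11.78/18.58 = 7.037 V.
Stage 2 is itself unloaded: V_out = V_mid × R4/(R3+R4) = 7.037 × 4.14/51.14 = 0.570 V.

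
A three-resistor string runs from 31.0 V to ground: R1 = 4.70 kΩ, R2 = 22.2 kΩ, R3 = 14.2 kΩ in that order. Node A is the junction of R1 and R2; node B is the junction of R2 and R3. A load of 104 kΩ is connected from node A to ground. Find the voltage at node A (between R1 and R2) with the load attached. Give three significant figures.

V ≈ 26.4 V

Below node A the series string R2+R3 = 36.40 kΩ sits in parallel with the 104 kΩ load: 26.96 kΩ.
V_A = 31.0 × 26.96/(4.70 + 26.96) = 26.4 V.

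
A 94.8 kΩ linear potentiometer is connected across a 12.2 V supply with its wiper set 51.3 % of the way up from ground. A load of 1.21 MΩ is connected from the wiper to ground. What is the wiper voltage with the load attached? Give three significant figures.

V ≈ 6.14 V

The wiper splits the pot into (1−α)R = 46.17 kΩ above and αR = 48.63 kΩ below.
Lower section ‖ load = 46.75 kΩ.
V_wiper = 12.2 × 46.75/(46.17 + 46.75) = 6.14 V.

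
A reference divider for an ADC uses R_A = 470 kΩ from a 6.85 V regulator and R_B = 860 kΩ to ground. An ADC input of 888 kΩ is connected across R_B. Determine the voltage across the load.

V_out ≈ 3.30 V

The load sits in parallel with R_B: R_B‖R_L = (860 × 888) / (860 + 888) = 436.9 kΩ.
V_out = 6.85 × 436.9 / (470 + 436.9) = 6.85 × 436.9/906.9 = 3.30 V.
(Unloaded it would have been 4.43 V.)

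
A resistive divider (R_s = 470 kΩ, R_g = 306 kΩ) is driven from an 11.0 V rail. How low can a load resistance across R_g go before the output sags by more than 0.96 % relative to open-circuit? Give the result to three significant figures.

R_L(min) ≈ 19.1 MΩ

Output resistance R_th = R_s‖R_g = (470 × 306)/776.0 = 185.3 kΩ.
The fractional drop is R_th/(R_th + R_L); requiring this ≤ 0.00960 gives R_L ≥ R_th(1/0.00960 − 1) = 185.3 × 103.2 = 19.1 MΩ.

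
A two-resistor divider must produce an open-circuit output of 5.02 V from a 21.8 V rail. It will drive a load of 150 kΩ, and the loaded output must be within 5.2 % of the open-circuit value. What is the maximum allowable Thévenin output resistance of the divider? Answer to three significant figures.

Loading drop = R_th/(R_th + R_L) ≤ 0.0520, so R_th ≤ R_L · ε/(1−ε) = 150 kΩ × 0.0520/0.9480 = 8.23 kΩ.

R_th ≤ 8.23 kΩ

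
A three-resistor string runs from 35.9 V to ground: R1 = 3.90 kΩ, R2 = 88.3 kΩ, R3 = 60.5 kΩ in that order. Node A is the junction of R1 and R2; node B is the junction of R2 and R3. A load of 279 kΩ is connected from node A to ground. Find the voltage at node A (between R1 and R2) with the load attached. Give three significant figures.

V ≈ 34.5 V

Below node A the series string R2+R3 = 148.8 kΩ sits in parallel with the 279 kΩ load: 97.04 kΩ.
V_A = 35.9 × 97.04/(3.90 + 97.04) = 34.5 V.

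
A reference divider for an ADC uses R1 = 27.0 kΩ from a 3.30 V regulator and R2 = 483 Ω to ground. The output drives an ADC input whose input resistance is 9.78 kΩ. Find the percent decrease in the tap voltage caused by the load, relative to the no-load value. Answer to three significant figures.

4.63 %

The divider's output (Thévenin) resistance is R1‖R2 = 474.5 Ω.
Fractional drop under load = R_th/(R_th + R_L) = 474.5 / (474.5 + 9780) = 0.04627.
So the output falls by 4.63 %.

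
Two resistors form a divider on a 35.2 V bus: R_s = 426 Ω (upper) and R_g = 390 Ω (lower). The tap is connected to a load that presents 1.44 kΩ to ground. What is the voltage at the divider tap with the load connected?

V_out ≈ 14.7 V

The load sits in parallel with R_g: R_g‖R_L = (390 × 1440) / (390 + 1440) = 306.9 Ω.
V_out = 35.2 × 306.9 / (426 + 306.9) = 35.2 × 306.9/732.9 = 14.7 V.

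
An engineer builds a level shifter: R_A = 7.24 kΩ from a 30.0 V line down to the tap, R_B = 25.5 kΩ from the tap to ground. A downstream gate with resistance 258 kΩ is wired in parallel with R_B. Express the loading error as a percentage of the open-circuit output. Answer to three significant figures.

2.14 %

The divider's output (Thévenin) resistance is R_A‖R_B = 5.639 kΩ.
Fractional drop under load = R_th/(R_th + R_L) = 5.639 / (5.639 + 258) = 0.02139.
So the output falls by 2.14 %.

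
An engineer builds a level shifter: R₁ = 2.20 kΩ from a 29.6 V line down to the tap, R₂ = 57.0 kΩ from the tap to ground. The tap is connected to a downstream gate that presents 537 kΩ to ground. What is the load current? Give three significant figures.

R₂‖R_L = 51.53 kΩ; V_out = 29.6 × 51.53/53.73 = 28.39 V.
I_L = V_out / R_L = 28.39 / 537 kΩ = 0.0529 mA.

I_L ≈ 0.0529 mA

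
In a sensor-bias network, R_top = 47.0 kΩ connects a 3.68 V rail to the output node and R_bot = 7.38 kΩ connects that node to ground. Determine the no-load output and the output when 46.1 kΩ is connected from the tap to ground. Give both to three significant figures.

Open-circuit: V = 3.68 × 7.38/(47.0 + 7.38) = 0.499 V.
With the load, R_bot becomes R_bot‖R_L = 6.362 kΩ, so V = 3.68 × 6.362/53.36 = 0.439 V.

Unloaded: 0.499 V; loaded: 0.439 V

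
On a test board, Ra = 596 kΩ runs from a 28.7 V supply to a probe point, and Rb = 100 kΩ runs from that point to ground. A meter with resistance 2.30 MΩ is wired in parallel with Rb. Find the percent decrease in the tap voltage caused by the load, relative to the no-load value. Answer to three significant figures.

The divider's output (Thévenin) resistance is Ra‖Rb = 85.63 kΩ.
Fractional drop under load = R_th/(R_th + R_L) = 85.63 / (85.63 + 2300) = 0.03589.
So the output falls by 3.59 %.

3.59 %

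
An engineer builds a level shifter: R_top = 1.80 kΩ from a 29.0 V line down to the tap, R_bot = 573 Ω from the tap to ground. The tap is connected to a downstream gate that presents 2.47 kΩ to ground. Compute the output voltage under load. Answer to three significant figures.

V_out ≈ 5.95 V

The load sits in parallel with R_bot: R_bot‖R_L = (573 × 2470) / (573 + 2470) = 465.1 Ω.
V_out = 29.0 × 465.1 / (1800 + 465.1) = 29.0 × 465.1/2265 = 5.95 V.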